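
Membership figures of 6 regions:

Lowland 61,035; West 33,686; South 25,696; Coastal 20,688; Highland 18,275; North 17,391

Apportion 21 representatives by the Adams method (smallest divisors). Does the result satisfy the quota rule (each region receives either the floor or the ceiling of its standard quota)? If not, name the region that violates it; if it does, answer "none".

none

Standard quotas: Lowland 7.251, West 4.002, South 3.053, Coastal 2.458, Highland 2.171, North 2.066.
Adams allocation: Lowland 7, West 4, South 3, Coastal 3, Highland 2, North 2.
Every allocation lies between the lower and upper quota.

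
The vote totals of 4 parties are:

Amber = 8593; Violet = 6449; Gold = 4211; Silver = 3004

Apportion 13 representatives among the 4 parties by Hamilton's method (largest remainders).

The standard divisor is 22257/13 ≈ 1712.077.
Standard quotas: Amber 5.0191, Violet 3.7668, Gold 2.4596, Silver 1.7546.
Lower quotas: Amber 5, Violet 3, Gold 2, Silver 1 (sum 11, leaving 2 seats).
Remainders in descending order: Violet 0.7668, Silver 0.7546, Gold 0.4596, Amber 0.0191.
Largest remainders: Violet, Silver receive the extra seats.

Amber 5, Violet 4, Gold 2, Silver 2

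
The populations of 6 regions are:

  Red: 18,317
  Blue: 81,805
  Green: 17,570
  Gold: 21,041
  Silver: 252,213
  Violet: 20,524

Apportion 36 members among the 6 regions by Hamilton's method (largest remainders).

Total 411470; standard divisor 411470/36 ≈ 11429.722.
Standard quotas: Red 1.6026, Blue 7.1572, Green 1.5372, Gold 1.8409, Silver 22.0664, Violet 1.7957.
Lower quotas: Red 1, Blue 7, Green 1, Gold 1, Silver 22, Violet 1 (sum 33, leaving 3 seats).
Remainders in descending order: Gold 0.8409, Violet 0.7957, Red 0.6026, Green 0.5372, Blue 0.1572, Silver 0.0664.
Largest remainders: Gold, Violet, Red receive the extra seats.

Red: 2; Blue: 7; Green: 1; Gold: 2; Silver: 22; Violet: 2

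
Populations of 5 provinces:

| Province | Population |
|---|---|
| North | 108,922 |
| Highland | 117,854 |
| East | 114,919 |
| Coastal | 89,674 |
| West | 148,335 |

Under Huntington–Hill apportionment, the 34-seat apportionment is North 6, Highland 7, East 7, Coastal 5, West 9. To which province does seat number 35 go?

Priority for the next seat is population ÷ (√(s·(s+1))).
Priorities: North 16807.029, Highland 15748.903, East 15356.697, Coastal 16372.158, West 15635.882.
Highest priority: North.

North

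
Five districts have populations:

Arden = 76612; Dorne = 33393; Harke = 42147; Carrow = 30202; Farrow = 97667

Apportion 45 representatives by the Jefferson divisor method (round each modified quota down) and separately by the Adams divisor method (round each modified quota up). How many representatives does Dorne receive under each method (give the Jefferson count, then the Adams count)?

Jefferson: Arden 12, Dorne 5, Harke 7, Carrow 5, Farrow 16.
Adams: Arden 12, Dorne 6, Harke 7, Carrow 5, Farrow 15.
Dorne gets 5 under Jefferson and 6 under Adams.

5 and 6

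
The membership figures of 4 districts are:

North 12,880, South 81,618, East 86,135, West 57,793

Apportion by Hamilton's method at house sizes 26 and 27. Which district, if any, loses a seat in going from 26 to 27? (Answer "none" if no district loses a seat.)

At 26 seats: North 2, South 9, East 9, West 6.
At 27 seats: North 1, South 9, East 10, West 7.
North drops from 2 to 1.

North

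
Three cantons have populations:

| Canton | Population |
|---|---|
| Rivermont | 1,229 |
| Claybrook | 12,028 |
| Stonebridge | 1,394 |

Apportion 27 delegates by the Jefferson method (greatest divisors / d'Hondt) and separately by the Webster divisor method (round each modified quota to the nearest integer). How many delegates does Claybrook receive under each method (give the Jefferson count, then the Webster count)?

23 and 22

Jefferson: Rivermont 2, Claybrook 23, Stonebridge 2.
Webster: Rivermont 2, Claybrook 22, Stonebridge 3.
Claybrook gets 23 under Jefferson and 22 under Webster.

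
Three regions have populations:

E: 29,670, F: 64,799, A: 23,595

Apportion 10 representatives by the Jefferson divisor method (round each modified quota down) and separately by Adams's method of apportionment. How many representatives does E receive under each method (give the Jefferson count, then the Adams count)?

Jefferson: E 2, F 6, A 2.
Adams: E 3, F 5, A 2.
E gets 2 under Jefferson and 3 under Adams.

2 and 3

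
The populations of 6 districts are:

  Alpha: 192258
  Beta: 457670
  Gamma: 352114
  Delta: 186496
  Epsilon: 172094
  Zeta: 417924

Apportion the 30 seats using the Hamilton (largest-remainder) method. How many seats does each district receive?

Total 1778556; standard divisor 1778556/30 ≈ 59285.2.
Standard quotas: Alpha 3.2429, Beta 7.7198, Gamma 5.9393, Delta 3.1457, Epsilon 2.9028, Zeta 7.0494.
Lower quotas: Alpha 3, Beta 7, Gamma 5, Delta 3, Epsilon 2, Zeta 7 (sum 27, leaving 3 seats).
Remainders in descending order: Gamma 0.9393, Epsilon 0.9028, Beta 0.7198, Alpha 0.2429, Delta 0.1457, Zeta 0.0494.
The surplus seats go to Gamma, Epsilon, Beta.

Alpha 3; Beta 8; Gamma 6; Delta 3; Epsilon 3; Zeta 7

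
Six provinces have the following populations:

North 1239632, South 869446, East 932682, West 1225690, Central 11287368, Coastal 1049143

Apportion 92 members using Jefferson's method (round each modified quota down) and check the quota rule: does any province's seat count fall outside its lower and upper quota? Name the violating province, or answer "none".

Standard quotas: North 6.869, South 4.817, East 5.168, West 6.791, Central 62.542, Coastal 5.813.
Jefferson allocation: North 7, South 4, East 5, West 7, Central 64, Coastal 5.
Central has quota 62.542 (lower 62, upper 63) but receives 64 — outside the quota interval.

Central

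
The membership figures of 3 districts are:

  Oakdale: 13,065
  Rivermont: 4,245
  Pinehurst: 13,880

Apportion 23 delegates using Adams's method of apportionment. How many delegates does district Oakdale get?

10

Standard divisor 31190/23 ≈ 1356.087; standard quotas: Oakdale 9.634, Rivermont 3.130, Pinehurst 10.235.
Rounding up gives 10, 4, 11 = 25 seats, so the divisor must be adjusted.
With modified divisor 1430: modified quotas Oakdale 9.136, Rivermont 2.969, Pinehurst 9.706.
Rounding up: Oakdale 10, Rivermont 3, Pinehurst 10 (total 23).
Oakdale receives 10.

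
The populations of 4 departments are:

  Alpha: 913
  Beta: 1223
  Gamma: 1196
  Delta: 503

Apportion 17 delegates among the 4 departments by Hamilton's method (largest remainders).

Alpha=4, Beta=6, Gamma=5, Delta=2

Standard divisor: 3835 ÷ 17 ≈ 225.588.
Standard quotas: Alpha 4.047, Beta 5.421, Gamma 5.302, Delta 2.230.
Lower quotas: Alpha 4, Beta 5, Gamma 5, Delta 2 (sum 16, leaving 1 seat).
Remainders in descending order: Beta 0.421, Gamma 0.302, Delta 0.230, Alpha 0.047.
The surplus seat goes to Beta.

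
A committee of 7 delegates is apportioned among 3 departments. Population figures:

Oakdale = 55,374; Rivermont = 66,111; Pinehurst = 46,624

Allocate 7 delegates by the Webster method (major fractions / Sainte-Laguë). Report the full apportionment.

Oakdale 2, Rivermont 3, Pinehurst 2

Standard divisor 168109/7 ≈ 24015.571; standard quotas: Oakdale 2.306, Rivermont 2.753, Pinehurst 1.941.
Rounding to the nearest integer gives Oakdale 2, Rivermont 3, Pinehurst 2 — total 7, matching the house size, so no adjustment is needed.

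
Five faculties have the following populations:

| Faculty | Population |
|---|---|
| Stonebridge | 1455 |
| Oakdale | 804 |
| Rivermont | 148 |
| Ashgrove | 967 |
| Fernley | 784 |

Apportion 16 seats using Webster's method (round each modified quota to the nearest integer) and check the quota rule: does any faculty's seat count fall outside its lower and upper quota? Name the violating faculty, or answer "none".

Standard quotas: Stonebridge 5.599, Oakdale 3.094, Rivermont 0.570, Ashgrove 3.721, Fernley 3.017.
Webster allocation: Stonebridge 5, Oakdale 3, Rivermont 1, Ashgrove 4, Fernley 3.
Every allocation lies between the lower and upper quota.

none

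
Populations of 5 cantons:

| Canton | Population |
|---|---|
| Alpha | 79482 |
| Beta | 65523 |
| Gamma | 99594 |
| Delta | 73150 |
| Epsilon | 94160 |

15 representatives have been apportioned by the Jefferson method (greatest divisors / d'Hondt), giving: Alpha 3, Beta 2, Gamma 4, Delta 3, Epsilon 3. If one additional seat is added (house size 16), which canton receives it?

Priority for the next seat is population ÷ (current seats + 1).
Priorities: Alpha 19870.500, Beta 21841.000, Gamma 19918.800, Delta 18287.500, Epsilon 23540.000.
Highest priority: Epsilon.

Epsilon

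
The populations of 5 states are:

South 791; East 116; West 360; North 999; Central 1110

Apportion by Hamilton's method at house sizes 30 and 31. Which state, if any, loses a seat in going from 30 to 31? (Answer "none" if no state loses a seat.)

none

At 30 seats: South 7, East 1, West 3, North 9, Central 10.
At 31 seats: South 7, East 1, West 4, North 9, Central 10.
No state's allocation decreased.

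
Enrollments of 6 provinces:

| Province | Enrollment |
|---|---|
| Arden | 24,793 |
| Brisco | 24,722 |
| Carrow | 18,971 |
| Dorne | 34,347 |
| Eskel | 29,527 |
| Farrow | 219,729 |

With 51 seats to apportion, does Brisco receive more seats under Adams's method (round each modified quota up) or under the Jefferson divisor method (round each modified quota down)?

Adams

Adams: Arden 4, Brisco 4, Carrow 3, Dorne 5, Eskel 5, Farrow 30.
Jefferson: Arden 3, Brisco 3, Carrow 2, Dorne 5, Eskel 4, Farrow 34.
Brisco gets 4 under Adams and 3 under Jefferson.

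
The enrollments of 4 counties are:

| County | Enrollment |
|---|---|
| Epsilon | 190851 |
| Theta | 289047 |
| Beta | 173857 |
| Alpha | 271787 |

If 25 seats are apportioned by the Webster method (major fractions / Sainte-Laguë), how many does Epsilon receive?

5

Standard divisor 925542/25 ≈ 37021.68; standard quotas: Epsilon 5.155, Theta 7.808, Beta 4.696, Alpha 7.341.
Rounding to the nearest integer gives Epsilon 5, Theta 8, Beta 5, Alpha 7 — total 25, matching the house size, so no adjustment is needed.
Epsilon receives 5.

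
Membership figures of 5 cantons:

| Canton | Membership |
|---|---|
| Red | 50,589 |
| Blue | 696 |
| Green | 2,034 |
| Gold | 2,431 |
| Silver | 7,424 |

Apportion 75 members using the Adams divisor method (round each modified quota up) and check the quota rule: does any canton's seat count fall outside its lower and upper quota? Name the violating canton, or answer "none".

Standard quotas: Red 60.059, Blue 0.826, Green 2.415, Gold 2.886, Silver 8.814.
Adams allocation: Red 59, Blue 1, Green 3, Gold 3, Silver 9.
Red has quota 60.059 (lower 60, upper 61) but receives 59 — outside the quota interval.

Red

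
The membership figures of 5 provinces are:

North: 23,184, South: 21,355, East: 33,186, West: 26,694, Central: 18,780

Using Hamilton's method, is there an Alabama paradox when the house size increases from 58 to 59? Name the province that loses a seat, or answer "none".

At 58 seats: North 11, South 10, East 16, West 12, Central 9.
At 59 seats: North 11, South 10, East 16, West 13, Central 9.
No province's allocation decreased.

none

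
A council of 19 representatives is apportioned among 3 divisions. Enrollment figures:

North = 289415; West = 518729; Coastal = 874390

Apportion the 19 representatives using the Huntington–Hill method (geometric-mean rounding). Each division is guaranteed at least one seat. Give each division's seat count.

North 3; West 6; Coastal 10

With divisor 87858: modified quotas North 3.294, West 5.904, Coastal 9.952.
Geometric-mean thresholds: North √(3·4)=3.464, West √(5·6)=5.477, Coastal √(9·10)=9.487.
Each quota rounded against its threshold gives North 3, West 6, Coastal 10 (total 19).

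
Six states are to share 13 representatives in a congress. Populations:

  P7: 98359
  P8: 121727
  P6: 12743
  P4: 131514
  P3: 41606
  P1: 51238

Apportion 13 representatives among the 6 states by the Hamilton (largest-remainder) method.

P7=3, P8=4, P6=0, P4=4, P3=1, P1=1

Total 457187; standard divisor 457187/13 ≈ 35168.231.
Standard quotas: P7 2.7968, P8 3.4613, P6 0.3623, P4 3.7396, P3 1.1831, P1 1.4569.
Lower quotas: P7 2, P8 3, P6 0, P4 3, P3 1, P1 1 (sum 10, leaving 3 seats).
Remainders in descending order: P7 0.7968, P4 0.7396, P8 0.4613, P1 0.4569, P6 0.3623, P3 0.1831.
Largest remainders: P7, P4, P8 receive the extra seats.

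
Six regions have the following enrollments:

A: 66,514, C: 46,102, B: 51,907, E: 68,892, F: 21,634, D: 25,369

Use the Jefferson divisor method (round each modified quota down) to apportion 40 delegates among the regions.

Standard divisor 280418/40 ≈ 7010.45; standard quotas: A 9.488, C 6.576, B 7.404, E 9.827, F 3.086, D 3.619.
Rounding down gives 9, 6, 7, 9, 3, 3 = 37 seats, so the divisor must be adjusted.
With modified divisor 6540: modified quotas A 10.170, C 7.049, B 7.937, E 10.534, F 3.308, D 3.879.
Rounding down: A 10, C 7, B 7, E 10, F 3, D 3 (total 40).

A=10, C=7, B=7, E=10, F=3, D=3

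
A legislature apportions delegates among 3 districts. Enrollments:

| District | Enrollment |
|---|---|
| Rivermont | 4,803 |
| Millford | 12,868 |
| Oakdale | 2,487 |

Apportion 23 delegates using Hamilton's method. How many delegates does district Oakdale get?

3

The standard divisor is 20158/23 ≈ 876.435.
Standard quotas: Rivermont 5.4802, Millford 14.6822, Oakdale 2.8376.
Lower quotas: Rivermont 5, Millford 14, Oakdale 2 (sum 21, leaving 2 seats).
Remainders in descending order: Oakdale 0.8376, Millford 0.6822, Rivermont 0.4802.
Largest remainders: Oakdale, Millford receive the extra seats.
Oakdale receives 3.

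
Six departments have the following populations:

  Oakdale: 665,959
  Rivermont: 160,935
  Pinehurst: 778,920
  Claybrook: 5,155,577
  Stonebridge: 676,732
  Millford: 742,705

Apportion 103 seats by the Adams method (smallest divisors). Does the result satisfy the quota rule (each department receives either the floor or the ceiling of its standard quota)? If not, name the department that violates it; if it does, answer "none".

Standard quotas: Oakdale 8.385, Rivermont 2.026, Pinehurst 9.807, Claybrook 64.911, Stonebridge 8.520, Millford 9.351.
Adams allocation: Oakdale 9, Rivermont 2, Pinehurst 10, Claybrook 63, Stonebridge 9, Millford 10.
Claybrook has quota 64.911 (lower 64, upper 65) but receives 63 — outside the quota interval.

Claybrook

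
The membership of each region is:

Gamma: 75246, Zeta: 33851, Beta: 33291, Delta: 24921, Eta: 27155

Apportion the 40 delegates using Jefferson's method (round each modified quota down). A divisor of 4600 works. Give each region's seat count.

With modified divisor 4600: modified quotas Gamma 16.358, Zeta 7.359, Beta 7.237, Delta 5.418, Eta 5.903.
Rounding down: Gamma 16, Zeta 7, Beta 7, Delta 5, Eta 5 (total 40).

Gamma: 16; Zeta: 7; Beta: 7; Delta: 5; Eta: 5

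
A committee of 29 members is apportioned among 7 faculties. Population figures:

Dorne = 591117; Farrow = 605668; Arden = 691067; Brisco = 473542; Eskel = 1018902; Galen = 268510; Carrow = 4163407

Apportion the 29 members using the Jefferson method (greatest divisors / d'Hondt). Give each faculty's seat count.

Standard divisor 7812213/29 ≈ 269386.655; standard quotas: Dorne 2.194, Farrow 2.248, Arden 2.565, Brisco 1.758, Eskel 3.782, Galen 0.997, Carrow 15.455.
Rounding down gives 2, 2, 2, 1, 3, 0, 15 = 25 seats, so the divisor must be adjusted.
With modified divisor 240800: modified quotas Dorne 2.455, Farrow 2.515, Arden 2.870, Brisco 1.967, Eskel 4.231, Galen 1.115, Carrow 17.290.
Rounding down: Dorne 2, Farrow 2, Arden 2, Brisco 1, Eskel 4, Galen 1, Carrow 17 (total 29).

Dorne 2, Farrow 2, Arden 2, Brisco 1, Eskel 4, Galen 1, Carrow 17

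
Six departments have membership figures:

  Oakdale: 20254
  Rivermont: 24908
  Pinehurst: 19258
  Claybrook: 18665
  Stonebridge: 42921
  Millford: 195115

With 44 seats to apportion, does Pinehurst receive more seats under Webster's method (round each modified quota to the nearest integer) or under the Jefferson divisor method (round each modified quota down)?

Webster: Oakdale 3, Rivermont 3, Pinehurst 3, Claybrook 3, Stonebridge 6, Millford 26.
Jefferson: Oakdale 3, Rivermont 3, Pinehurst 2, Claybrook 2, Stonebridge 6, Millford 28.
Pinehurst gets 3 under Webster and 2 under Jefferson.

Webster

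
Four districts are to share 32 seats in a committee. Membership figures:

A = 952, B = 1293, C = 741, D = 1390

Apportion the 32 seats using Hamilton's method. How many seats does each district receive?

A=7; B=10; C=5; D=10

Standard divisor: 4376 ÷ 32 ≈ 136.75.
Standard quotas: A 6.962, B 9.455, C 5.419, D 10.165.
Lower quotas: A 6, B 9, C 5, D 10 (sum 30, leaving 2 seats).
Remainders in descending order: A 0.962, B 0.455, C 0.419, D 0.165.
The surplus seats go to A, B.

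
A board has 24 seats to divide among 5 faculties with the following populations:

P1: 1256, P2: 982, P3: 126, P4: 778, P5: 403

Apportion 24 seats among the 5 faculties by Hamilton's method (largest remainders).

P1: 8, P2: 7, P3: 1, P4: 5, P5: 3

Total 3545; standard divisor 3545/24 ≈ 147.708.
Standard quotas: P1 8.503, P2 6.648, P3 0.853, P4 5.267, P5 2.728.
Lower quotas: P1 8, P2 6, P3 0, P4 5, P5 2 (sum 21, leaving 3 seats).
Remainders in descending order: P3 0.853, P5 0.728, P2 0.648, P1 0.503, P4 0.267.
The surplus seats go to P3, P5, P2.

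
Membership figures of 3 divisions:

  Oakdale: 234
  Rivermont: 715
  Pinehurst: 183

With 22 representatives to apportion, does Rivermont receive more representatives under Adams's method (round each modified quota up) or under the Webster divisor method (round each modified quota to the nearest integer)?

Adams: Oakdale 5, Rivermont 13, Pinehurst 4.
Webster: Oakdale 4, Rivermont 14, Pinehurst 4.
Rivermont gets 13 under Adams and 14 under Webster.

Webster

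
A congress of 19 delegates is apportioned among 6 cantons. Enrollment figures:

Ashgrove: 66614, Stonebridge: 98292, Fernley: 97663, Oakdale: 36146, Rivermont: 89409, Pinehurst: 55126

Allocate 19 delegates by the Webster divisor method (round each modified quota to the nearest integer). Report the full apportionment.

Ashgrove: 3, Stonebridge: 4, Fernley: 4, Oakdale: 2, Rivermont: 4, Pinehurst: 2

Standard divisor 443250/19 ≈ 23328.947; standard quotas: Ashgrove 2.855, Stonebridge 4.213, Fernley 4.186, Oakdale 1.549, Rivermont 3.833, Pinehurst 2.363.
Rounding to the nearest integer gives Ashgrove 3, Stonebridge 4, Fernley 4, Oakdale 2, Rivermont 4, Pinehurst 2 — total 19, matching the house size, so no adjustment is needed.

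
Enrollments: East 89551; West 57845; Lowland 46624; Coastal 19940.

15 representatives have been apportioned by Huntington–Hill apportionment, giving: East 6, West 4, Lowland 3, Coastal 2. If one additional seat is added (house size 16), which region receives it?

Priority for the next seat is population ÷ (√(s·(s+1))).
Priorities: East 13818.019, West 12934.535, Lowland 13459.189, Coastal 8140.471.
Highest priority: East.

East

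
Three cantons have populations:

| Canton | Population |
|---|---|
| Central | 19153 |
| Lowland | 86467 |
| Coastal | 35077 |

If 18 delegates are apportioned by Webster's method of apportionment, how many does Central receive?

2

Standard divisor 140697/18 ≈ 7816.5; standard quotas: Central 2.450, Lowland 11.062, Coastal 4.488.
Rounding to the nearest integer gives 2, 11, 4 = 17 seats, so the divisor must be adjusted.
With modified divisor 7730: modified quotas Central 2.478, Lowland 11.186, Coastal 4.538.
Rounding to the nearest integer: Central 2, Lowland 11, Coastal 5 (total 18).
Central receives 2.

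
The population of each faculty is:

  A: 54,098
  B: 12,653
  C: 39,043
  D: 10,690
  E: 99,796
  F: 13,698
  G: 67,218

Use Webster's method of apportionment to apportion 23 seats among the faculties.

Standard divisor 297196/23 ≈ 12921.565; standard quotas: A 4.187, B 0.979, C 3.022, D 0.827, E 7.723, F 1.060, G 5.202.
Rounding to the nearest integer gives A 4, B 1, C 3, D 1, E 8, F 1, G 5 — total 23, matching the house size, so no adjustment is needed.

A=4; B=1; C=3; D=1; E=8; F=1; G=5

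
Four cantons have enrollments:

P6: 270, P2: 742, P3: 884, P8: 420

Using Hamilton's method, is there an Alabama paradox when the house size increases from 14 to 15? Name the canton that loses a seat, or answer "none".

At 14 seats: P6 2, P2 4, P3 5, P8 3.
At 15 seats: P6 2, P2 5, P3 6, P8 2.
P8 drops from 3 to 2.

P8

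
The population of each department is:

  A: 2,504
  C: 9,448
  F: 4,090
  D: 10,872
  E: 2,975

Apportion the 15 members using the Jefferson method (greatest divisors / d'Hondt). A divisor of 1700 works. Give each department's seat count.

A 1, C 5, F 2, D 6, E 1

With modified divisor 1700: modified quotas A 1.473, C 5.558, F 2.406, D 6.395, E 1.750.
Rounding down: A 1, C 5, F 2, D 6, E 1 (total 15).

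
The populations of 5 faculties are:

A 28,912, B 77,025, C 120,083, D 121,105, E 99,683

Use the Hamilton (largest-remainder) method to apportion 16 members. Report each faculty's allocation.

The standard divisor is 446808/16 ≈ 27925.5.
Standard quotas: A 1.0353, B 2.7582, C 4.3001, D 4.3367, E 3.5696.
Lower quotas: A 1, B 2, C 4, D 4, E 3 (sum 14, leaving 2 seats).
Remainders in descending order: B 0.7582, E 0.5696, D 0.3367, C 0.3001, A 0.0353.
Largest remainders: B, E receive the extra seats.

A=1, B=3, C=4, D=4, E=4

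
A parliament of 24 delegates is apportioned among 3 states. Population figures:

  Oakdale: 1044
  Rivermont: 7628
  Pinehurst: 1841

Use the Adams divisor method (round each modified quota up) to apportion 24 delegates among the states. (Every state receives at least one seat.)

Oakdale 3, Rivermont 17, Pinehurst 4

Standard divisor 10513/24 ≈ 438.042; standard quotas: Oakdale 2.383, Rivermont 17.414, Pinehurst 4.203.
Rounding up gives 3, 18, 5 = 26 seats, so the divisor must be adjusted.
With modified divisor 470: modified quotas Oakdale 2.221, Rivermont 16.230, Pinehurst 3.917.
Rounding up: Oakdale 3, Rivermont 17, Pinehurst 4 (total 24).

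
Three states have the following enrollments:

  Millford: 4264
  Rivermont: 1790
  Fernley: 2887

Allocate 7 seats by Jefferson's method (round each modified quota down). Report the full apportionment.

Standard divisor 8941/7 ≈ 1277.286; standard quotas: Millford 3.338, Rivermont 1.401, Fernley 2.260.
Rounding down gives 3, 1, 2 = 6 seats, so the divisor must be adjusted.
With modified divisor 1000: modified quotas Millford 4.264, Rivermont 1.790, Fernley 2.887.
Rounding down: Millford 4, Rivermont 1, Fernley 2 (total 7).

Millford 4; Rivermont 1; Fernley 2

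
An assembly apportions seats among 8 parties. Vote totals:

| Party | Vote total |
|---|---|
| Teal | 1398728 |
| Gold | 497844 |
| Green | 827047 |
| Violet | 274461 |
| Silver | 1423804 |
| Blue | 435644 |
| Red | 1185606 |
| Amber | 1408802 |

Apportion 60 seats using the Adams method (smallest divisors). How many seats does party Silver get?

Standard divisor 7451936/60 ≈ 124198.933; standard quotas: Teal 11.262, Gold 4.008, Green 6.659, Violet 2.210, Silver 11.464, Blue 3.508, Red 9.546, Amber 11.343.
Rounding up gives 12, 5, 7, 3, 12, 4, 10, 12 = 65 seats, so the divisor must be adjusted.
With modified divisor 134500: modified quotas Teal 10.399, Gold 3.701, Green 6.149, Violet 2.041, Silver 10.586, Blue 3.239, Red 8.815, Amber 10.474.
Rounding up: Teal 11, Gold 4, Green 7, Violet 3, Silver 11, Blue 4, Red 9, Amber 11 (total 60).
Silver receives 11.

11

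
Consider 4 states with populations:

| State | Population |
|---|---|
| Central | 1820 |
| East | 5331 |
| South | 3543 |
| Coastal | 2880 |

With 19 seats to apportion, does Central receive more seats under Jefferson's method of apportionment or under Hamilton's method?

Jefferson: Central 2, East 8, South 5, Coastal 4.
Hamilton: Central 3, East 7, South 5, Coastal 4.
Central gets 2 under Jefferson and 3 under Hamilton.

Hamilton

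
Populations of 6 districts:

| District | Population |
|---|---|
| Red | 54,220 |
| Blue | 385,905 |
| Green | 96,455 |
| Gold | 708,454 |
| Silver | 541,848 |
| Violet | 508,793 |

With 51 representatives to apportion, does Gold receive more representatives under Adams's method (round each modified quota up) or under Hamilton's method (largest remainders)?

Adams: Red 2, Blue 9, Green 2, Gold 15, Silver 12, Violet 11.
Hamilton: Red 1, Blue 9, Green 2, Gold 16, Silver 12, Violet 11.
Gold gets 15 under Adams and 16 under Hamilton.

Hamilton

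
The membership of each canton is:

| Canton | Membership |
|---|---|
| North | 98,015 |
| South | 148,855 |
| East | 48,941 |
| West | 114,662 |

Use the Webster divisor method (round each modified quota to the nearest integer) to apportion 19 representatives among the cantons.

North 5; South 7; East 2; West 5

Standard divisor 410473/19 ≈ 21603.842; standard quotas: North 4.537, South 6.890, East 2.265, West 5.307.
Rounding to the nearest integer gives North 5, South 7, East 2, West 5 — total 19, matching the house size, so no adjustment is needed.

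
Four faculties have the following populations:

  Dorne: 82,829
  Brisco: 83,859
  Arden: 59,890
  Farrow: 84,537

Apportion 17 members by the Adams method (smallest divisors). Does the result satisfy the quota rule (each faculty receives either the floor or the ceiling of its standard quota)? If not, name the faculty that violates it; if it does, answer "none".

Standard quotas: Dorne 4.526, Brisco 4.582, Arden 3.273, Farrow 4.619.
Adams allocation: Dorne 4, Brisco 5, Arden 3, Farrow 5.
Every allocation lies between the lower and upper quota.

none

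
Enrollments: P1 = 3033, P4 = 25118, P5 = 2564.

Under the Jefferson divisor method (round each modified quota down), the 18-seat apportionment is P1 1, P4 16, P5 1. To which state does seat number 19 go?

P1

Priority for the next seat is population ÷ (current seats + 1).
Priorities: P1 1516.500, P4 1477.529, P5 1282.000.
Highest priority: P1.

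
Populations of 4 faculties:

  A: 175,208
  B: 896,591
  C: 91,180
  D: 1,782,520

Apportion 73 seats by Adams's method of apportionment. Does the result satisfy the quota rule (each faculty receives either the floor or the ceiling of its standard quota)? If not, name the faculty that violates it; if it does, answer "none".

Standard quotas: A 4.342, B 22.221, C 2.260, D 44.177.
Adams allocation: A 5, B 22, C 3, D 43.
D has quota 44.177 (lower 44, upper 45) but receives 43 — outside the quota interval.

D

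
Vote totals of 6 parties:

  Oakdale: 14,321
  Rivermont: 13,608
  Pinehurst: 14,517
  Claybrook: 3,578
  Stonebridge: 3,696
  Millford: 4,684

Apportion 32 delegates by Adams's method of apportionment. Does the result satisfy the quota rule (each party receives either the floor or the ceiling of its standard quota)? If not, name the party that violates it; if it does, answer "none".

Standard quotas: Oakdale 8.423, Rivermont 8.004, Pinehurst 8.539, Claybrook 2.105, Stonebridge 2.174, Millford 2.755.
Adams allocation: Oakdale 8, Rivermont 8, Pinehurst 8, Claybrook 2, Stonebridge 3, Millford 3.
Every allocation lies between the lower and upper quota.

none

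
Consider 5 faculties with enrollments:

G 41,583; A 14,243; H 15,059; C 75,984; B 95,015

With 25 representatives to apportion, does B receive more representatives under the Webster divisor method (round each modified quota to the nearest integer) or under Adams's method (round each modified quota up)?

Webster

Webster: G 4, A 1, H 2, C 8, B 10.
Adams: G 4, A 2, H 2, C 8, B 9.
B gets 10 under Webster and 9 under Adams.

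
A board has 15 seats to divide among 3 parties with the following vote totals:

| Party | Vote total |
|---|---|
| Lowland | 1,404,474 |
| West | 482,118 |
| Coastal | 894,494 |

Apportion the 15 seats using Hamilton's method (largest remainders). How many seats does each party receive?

The standard divisor is 2781086/15 ≈ 185405.733.
Standard quotas: Lowland 7.5751, West 2.6003, Coastal 4.8245.
Lower quotas: Lowland 7, West 2, Coastal 4 (sum 13, leaving 2 seats).
Remainders in descending order: Coastal 0.8245, West 0.6003, Lowland 0.5751.
Largest remainders: Coastal, West receive the extra seats.

Lowland=7, West=3, Coastal=5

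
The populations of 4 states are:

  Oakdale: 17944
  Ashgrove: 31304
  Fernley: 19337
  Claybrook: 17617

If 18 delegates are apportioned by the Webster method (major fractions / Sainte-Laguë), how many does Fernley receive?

4

Standard divisor 86202/18 ≈ 4789; standard quotas: Oakdale 3.747, Ashgrove 6.537, Fernley 4.038, Claybrook 3.679.
Rounding to the nearest integer gives 4, 7, 4, 4 = 19 seats, so the divisor must be adjusted.
With modified divisor 4900: modified quotas Oakdale 3.662, Ashgrove 6.389, Fernley 3.946, Claybrook 3.595.
Rounding to the nearest integer: Oakdale 4, Ashgrove 6, Fernley 4, Claybrook 4 (total 18).
Fernley receives 4.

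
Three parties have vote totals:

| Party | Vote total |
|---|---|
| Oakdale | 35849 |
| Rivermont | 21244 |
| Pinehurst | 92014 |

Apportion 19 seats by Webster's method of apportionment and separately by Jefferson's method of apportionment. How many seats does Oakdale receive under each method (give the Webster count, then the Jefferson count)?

4 and 5

Webster: Oakdale 4, Rivermont 3, Pinehurst 12.
Jefferson: Oakdale 5, Rivermont 2, Pinehurst 12.
Oakdale gets 4 under Webster and 5 under Jefferson.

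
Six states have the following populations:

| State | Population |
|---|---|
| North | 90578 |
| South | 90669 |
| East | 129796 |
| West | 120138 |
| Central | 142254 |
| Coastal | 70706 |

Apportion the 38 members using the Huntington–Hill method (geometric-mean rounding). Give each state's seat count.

North=5, South=5, East=8, West=7, Central=9, Coastal=4

With divisor 16659: modified quotas North 5.437, South 5.443, East 7.791, West 7.212, Central 8.539, Coastal 4.244.
Geometric-mean thresholds: North √(5·6)=5.477, South √(5·6)=5.477, East √(7·8)=7.483, West √(7·8)=7.483, Central √(8·9)=8.485, Coastal √(4·5)=4.472.
Each quota rounded against its threshold gives North 5, South 5, East 8, West 7, Central 9, Coastal 4 (total 38).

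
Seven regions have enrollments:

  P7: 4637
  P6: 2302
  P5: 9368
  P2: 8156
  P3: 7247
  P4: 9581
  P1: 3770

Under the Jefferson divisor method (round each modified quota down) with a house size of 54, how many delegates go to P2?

10

Standard divisor 45061/54 ≈ 834.463; standard quotas: P7 5.557, P6 2.759, P5 11.226, P2 9.774, P3 8.685, P4 11.482, P1 4.518.
Rounding down gives 5, 2, 11, 9, 8, 11, 4 = 50 seats, so the divisor must be adjusted.
With modified divisor 777: modified quotas P7 5.968, P6 2.963, P5 12.057, P2 10.497, P3 9.327, P4 12.331, P1 4.852.
Rounding down: P7 5, P6 2, P5 12, P2 10, P3 9, P4 12, P1 4 (total 54).
P2 receives 10.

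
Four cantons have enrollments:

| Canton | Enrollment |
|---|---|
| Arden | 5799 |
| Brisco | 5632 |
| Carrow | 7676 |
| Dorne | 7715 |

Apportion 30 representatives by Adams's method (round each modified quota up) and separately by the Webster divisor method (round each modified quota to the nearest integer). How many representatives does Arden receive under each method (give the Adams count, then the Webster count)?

Adams: Arden 7, Brisco 6, Carrow 8, Dorne 9.
Webster: Arden 6, Brisco 6, Carrow 9, Dorne 9.
Arden gets 7 under Adams and 6 under Webster.

7 and 6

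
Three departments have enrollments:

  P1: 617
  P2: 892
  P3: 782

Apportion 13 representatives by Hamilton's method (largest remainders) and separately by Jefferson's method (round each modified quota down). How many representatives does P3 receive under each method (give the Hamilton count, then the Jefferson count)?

4 and 5

Hamilton: P1 4, P2 5, P3 4.
Jefferson: P1 3, P2 5, P3 5.
P3 gets 4 under Hamilton and 5 under Jefferson.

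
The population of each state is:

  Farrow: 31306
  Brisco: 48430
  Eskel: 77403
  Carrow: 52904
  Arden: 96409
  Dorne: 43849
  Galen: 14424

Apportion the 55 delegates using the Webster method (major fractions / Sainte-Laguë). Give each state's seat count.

Standard divisor 364725/55 ≈ 6631.364; standard quotas: Farrow 4.721, Brisco 7.303, Eskel 11.672, Carrow 7.978, Arden 14.538, Dorne 6.612, Galen 2.175.
Rounding to the nearest integer gives 5, 7, 12, 8, 15, 7, 2 = 56 seats, so the divisor must be adjusted.
With modified divisor 6700: modified quotas Farrow 4.673, Brisco 7.228, Eskel 11.553, Carrow 7.896, Arden 14.389, Dorne 6.545, Galen 2.153.
Rounding to the nearest integer: Farrow 5, Brisco 7, Eskel 12, Carrow 8, Arden 14, Dorne 7, Galen 2 (total 55).

Farrow 5, Brisco 7, Eskel 12, Carrow 8, Arden 14, Dorne 7, Galen 2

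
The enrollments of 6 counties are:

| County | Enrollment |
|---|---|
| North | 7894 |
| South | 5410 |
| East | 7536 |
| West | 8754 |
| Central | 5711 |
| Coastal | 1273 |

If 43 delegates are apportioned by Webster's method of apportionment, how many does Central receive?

Standard divisor 36578/43 ≈ 850.651; standard quotas: North 9.280, South 6.360, East 8.859, West 10.291, Central 6.714, Coastal 1.497.
Rounding to the nearest integer gives 9, 6, 9, 10, 7, 1 = 42 seats, so the divisor must be adjusted.
With modified divisor 836.7: modified quotas North 9.435, South 6.466, East 9.007, West 10.463, Central 6.826, Coastal 1.521.
Rounding to the nearest integer: North 9, South 6, East 9, West 10, Central 7, Coastal 2 (total 43).
Central receives 7.

7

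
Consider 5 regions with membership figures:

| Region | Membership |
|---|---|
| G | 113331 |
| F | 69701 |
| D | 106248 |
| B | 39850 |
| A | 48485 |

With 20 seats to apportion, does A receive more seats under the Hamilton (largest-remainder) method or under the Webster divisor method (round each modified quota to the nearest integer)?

Webster

Hamilton: G 6, F 4, D 6, B 2, A 2.
Webster: G 6, F 4, D 5, B 2, A 3.
A gets 2 under Hamilton and 3 under Webster.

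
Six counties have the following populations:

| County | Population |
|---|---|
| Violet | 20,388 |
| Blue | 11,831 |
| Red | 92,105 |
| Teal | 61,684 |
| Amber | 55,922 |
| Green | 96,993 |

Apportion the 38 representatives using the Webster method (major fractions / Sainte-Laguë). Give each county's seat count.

Standard divisor 338923/38 ≈ 8919.026; standard quotas: Violet 2.286, Blue 1.326, Red 10.327, Teal 6.916, Amber 6.270, Green 10.875.
Rounding to the nearest integer gives 2, 1, 10, 7, 6, 11 = 37 seats, so the divisor must be adjusted.
With modified divisor 8700: modified quotas Violet 2.343, Blue 1.360, Red 10.587, Teal 7.090, Amber 6.428, Green 11.149.
Rounding to the nearest integer: Violet 2, Blue 1, Red 11, Teal 7, Amber 6, Green 11 (total 38).

Violet 2, Blue 1, Red 11, Teal 7, Amber 6, Green 11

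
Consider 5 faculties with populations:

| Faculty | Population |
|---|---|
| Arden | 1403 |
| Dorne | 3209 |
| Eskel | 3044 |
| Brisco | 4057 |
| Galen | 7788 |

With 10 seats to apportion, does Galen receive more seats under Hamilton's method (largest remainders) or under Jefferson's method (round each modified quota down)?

Jefferson

Hamilton: Arden 1, Dorne 2, Eskel 1, Brisco 2, Galen 4.
Jefferson: Arden 0, Dorne 2, Eskel 1, Brisco 2, Galen 5.
Galen gets 4 under Hamilton and 5 under Jefferson.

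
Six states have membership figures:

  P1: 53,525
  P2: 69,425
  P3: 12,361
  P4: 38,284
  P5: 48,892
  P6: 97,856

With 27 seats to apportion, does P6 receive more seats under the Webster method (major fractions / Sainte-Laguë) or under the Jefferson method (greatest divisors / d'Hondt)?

Jefferson

Webster: P1 5, P2 6, P3 1, P4 3, P5 4, P6 8.
Jefferson: P1 4, P2 6, P3 1, P4 3, P5 4, P6 9.
P6 gets 8 under Webster and 9 under Jefferson.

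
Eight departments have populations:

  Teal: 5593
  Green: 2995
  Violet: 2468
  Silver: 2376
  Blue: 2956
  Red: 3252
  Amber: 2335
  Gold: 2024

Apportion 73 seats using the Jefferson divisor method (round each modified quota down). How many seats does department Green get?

Standard divisor 23999/73 ≈ 328.753; standard quotas: Teal 17.013, Green 9.110, Violet 7.507, Silver 7.227, Blue 8.992, Red 9.892, Amber 7.103, Gold 6.157.
Rounding down gives 17, 9, 7, 7, 8, 9, 7, 6 = 70 seats, so the divisor must be adjusted.
With modified divisor 310: modified quotas Teal 18.042, Green 9.661, Violet 7.961, Silver 7.665, Blue 9.535, Red 10.490, Amber 7.532, Gold 6.529.
Rounding down: Teal 18, Green 9, Violet 7, Silver 7, Blue 9, Red 10, Amber 7, Gold 6 (total 73).
Green receives 9.

9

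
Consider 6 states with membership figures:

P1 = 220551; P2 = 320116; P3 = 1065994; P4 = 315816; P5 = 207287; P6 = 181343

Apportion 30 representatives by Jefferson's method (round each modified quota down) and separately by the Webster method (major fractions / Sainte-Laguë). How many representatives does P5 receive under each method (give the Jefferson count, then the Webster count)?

2 and 3

Jefferson: P1 3, P2 4, P3 15, P4 4, P5 2, P6 2.
Webster: P1 3, P2 4, P3 14, P4 4, P5 3, P6 2.
P5 gets 2 under Jefferson and 3 under Webster.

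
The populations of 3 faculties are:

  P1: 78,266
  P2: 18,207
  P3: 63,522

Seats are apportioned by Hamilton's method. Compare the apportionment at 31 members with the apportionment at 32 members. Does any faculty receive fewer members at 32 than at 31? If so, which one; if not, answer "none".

P2

At 31 seats: P1 15, P2 4, P3 12.
At 32 seats: P1 16, P2 3, P3 13.
P2 drops from 4 to 3.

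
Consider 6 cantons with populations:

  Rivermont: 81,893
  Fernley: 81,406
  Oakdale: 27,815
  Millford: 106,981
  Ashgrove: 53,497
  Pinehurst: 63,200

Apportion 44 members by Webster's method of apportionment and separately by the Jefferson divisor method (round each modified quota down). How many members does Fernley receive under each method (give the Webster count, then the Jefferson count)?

Webster: Rivermont 9, Fernley 8, Oakdale 3, Millford 11, Ashgrove 6, Pinehurst 7.
Jefferson: Rivermont 9, Fernley 9, Oakdale 3, Millford 11, Ashgrove 5, Pinehurst 7.
Fernley gets 8 under Webster and 9 under Jefferson.

8 and 9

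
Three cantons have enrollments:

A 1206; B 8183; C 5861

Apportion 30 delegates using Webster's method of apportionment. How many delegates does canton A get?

Standard divisor 15250/30 ≈ 508.333; standard quotas: A 2.372, B 16.098, C 11.530.
Rounding to the nearest integer gives A 2, B 16, C 12 — total 30, matching the house size, so no adjustment is needed.
A receives 2.

2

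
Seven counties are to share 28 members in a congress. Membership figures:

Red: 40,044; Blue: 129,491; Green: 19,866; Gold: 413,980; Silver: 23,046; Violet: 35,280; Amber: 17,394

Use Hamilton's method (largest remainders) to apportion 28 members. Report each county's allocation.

Standard divisor: 679101 ÷ 28 ≈ 24253.607.
Standard quotas: Red 1.6511, Blue 5.3390, Green 0.8191, Gold 17.0688, Silver 0.9502, Violet 1.4546, Amber 0.7172.
Lower quotas: Red 1, Blue 5, Green 0, Gold 17, Silver 0, Violet 1, Amber 0 (sum 24, leaving 4 seats).
Remainders in descending order: Silver 0.9502, Green 0.8191, Amber 0.7172, Red 0.6511, Violet 0.4546, Blue 0.3390, Gold 0.0688.
Largest remainders: Silver, Green, Amber, Red receive the extra seats.

Red 2; Blue 5; Green 1; Gold 17; Silver 1; Violet 1; Amber 1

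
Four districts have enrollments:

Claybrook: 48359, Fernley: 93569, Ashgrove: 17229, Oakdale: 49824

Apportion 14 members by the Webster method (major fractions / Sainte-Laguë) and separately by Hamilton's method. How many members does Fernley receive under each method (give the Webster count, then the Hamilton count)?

Webster: Claybrook 3, Fernley 7, Ashgrove 1, Oakdale 3.
Hamilton: Claybrook 3, Fernley 6, Ashgrove 1, Oakdale 4.
Fernley gets 7 under Webster and 6 under Hamilton.

7 and 6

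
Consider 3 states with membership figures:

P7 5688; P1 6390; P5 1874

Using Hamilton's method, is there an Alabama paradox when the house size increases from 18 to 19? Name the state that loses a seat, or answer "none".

At 18 seats: P7 7, P1 8, P5 3.
At 19 seats: P7 8, P1 9, P5 2.
P5 drops from 3 to 2.

P5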